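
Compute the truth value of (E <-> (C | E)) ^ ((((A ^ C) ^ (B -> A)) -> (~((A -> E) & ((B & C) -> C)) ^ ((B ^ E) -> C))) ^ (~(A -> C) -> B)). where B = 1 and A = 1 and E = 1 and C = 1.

1

C | E = 1 | 1 = 1
E <-> (C | E) = 1 <-> 1 = 1
A ^ C = 1 ^ 1 = 0
B -> A = 1 -> 1 = 1
(A ^ C) ^ (B -> A) = 0 ^ 1 = 1
A -> E = 1 -> 1 = 1
B & C = 1 & 1 = 1
(B & C) -> C = 1 -> 1 = 1
(A -> E) & ((B & C) -> C) = 1 & 1 = 1
~((A -> E) & ((B & C) -> C)) = ~1 = 0
B ^ E = 1 ^ 1 = 0
(B ^ E) -> C = 0 -> 1 = 1
~((A -> E) & ((B & C) -> C)) ^ ((B ^ E) -> C) = 0 ^ 1 = 1
((A ^ C) ^ (B -> A)) -> (~((A -> E) & ((B & C) -> C)) ^ ((B ^ E) -> C)) = 1 -> 1 = 1
A -> C = 1 -> 1 = 1
~(A -> C) = ~1 = 0
~(A -> C) -> B = 0 -> 1 = 1
(((A ^ C) ^ (B -> A)) -> (~((A -> E) & ((B & C) -> C)) ^ ((B ^ E) -> C))) ^ (~(A -> C) -> B) = 1 ^ 1 = 0
(E <-> (C | E)) ^ ((((A ^ C) ^ (B -> A)) -> (~((A -> E) & ((B & C) -> C)) ^ ((B ^ E) -> C))) ^ (~(A -> C) -> B)) = 1 ^ 0 = 1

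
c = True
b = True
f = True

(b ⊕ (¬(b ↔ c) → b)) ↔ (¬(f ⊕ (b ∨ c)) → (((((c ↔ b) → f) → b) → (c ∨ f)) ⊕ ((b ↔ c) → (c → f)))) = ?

True

Substituting c=True, b=True, f=True:
b ↔ c = True ↔ True = True
¬(b ↔ c) = ¬True = False
¬(b ↔ c) → b = False → True = True
b ⊕ (¬(b ↔ c) → b) = True ⊕ True = False
b ∨ c = True ∨ True = True
f ⊕ (b ∨ c) = True ⊕ True = False
¬(f ⊕ (b ∨ c)) = ¬False = True
c ↔ b = True ↔ True = True
(c ↔ b) → f = True → True = True
((c ↔ b) → f) → b = True → True = True
c ∨ f = True ∨ True = True
(((c ↔ b) → f) → b) → (c ∨ f) = True → True = True
b ↔ c = True ↔ True = True
c → f = True → True = True
(b ↔ c) → (c → f) = True → True = True
((((c ↔ b) → f) → b) → (c ∨ f)) ⊕ ((b ↔ c) → (c → f)) = True ⊕ True = False
¬(f ⊕ (b ∨ c)) → (((((c ↔ b) → f) → b) → (c ∨ f)) ⊕ ((b ↔ c) → (c → f))) = True → False = False
(b ⊕ (¬(b ↔ c) → b)) ↔ (¬(f ⊕ (b ∨ c)) → (((((c ↔ b) → f) → b) → (c ∨ f)) ⊕ ((b ↔ c) → (c → f)))) = False ↔ False = True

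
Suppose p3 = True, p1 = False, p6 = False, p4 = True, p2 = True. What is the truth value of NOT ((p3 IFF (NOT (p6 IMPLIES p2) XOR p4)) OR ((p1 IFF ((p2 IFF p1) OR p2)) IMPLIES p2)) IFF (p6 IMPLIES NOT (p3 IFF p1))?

p6 IMPLIES p2 = False IMPLIES True = True
NOT (p6 IMPLIES p2) = NOT True = False
NOT (p6 IMPLIES p2) XOR p4 = False XOR True = True
p3 IFF (NOT (p6 IMPLIES p2) XOR p4) = True IFF True = True
p2 IFF p1 = True IFF False = False
(p2 IFF p1) OR p2 = False OR True = True
p1 IFF ((p2 IFF p1) OR p2) = False IFF True = False
(p1 IFF ((p2 IFF p1) OR p2)) IMPLIES p2 = False IMPLIES True = True
(p3 IFF (NOT (p6 IMPLIES p2) XOR p4)) OR ((p1 IFF ((p2 IFF p1) OR p2)) IMPLIES p2) = True OR True = True
NOT ((p3 IFF (NOT (p6 IMPLIES p2) XOR p4)) OR ((p1 IFF ((p2 IFF p1) OR p2)) IMPLIES p2)) = NOT True = False
p3 IFF p1 = True IFF False = False
NOT (p3 IFF p1) = NOT False = True
p6 IMPLIES NOT (p3 IFF p1) = False IMPLIES True = True
NOT ((p3 IFF (NOT (p6 IMPLIES p2) XOR p4)) OR ((p1 IFF ((p2 IFF p1) OR p2)) IMPLIES p2)) IFF (p6 IMPLIES NOT (p3 IFF p1)) = False IFF True = False

False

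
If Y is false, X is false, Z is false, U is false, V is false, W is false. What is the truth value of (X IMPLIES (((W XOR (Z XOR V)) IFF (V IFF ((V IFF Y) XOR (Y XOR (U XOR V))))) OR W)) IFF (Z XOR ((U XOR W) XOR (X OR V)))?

Z XOR V = False XOR False = False
W XOR (Z XOR V) = False XOR False = False
V IFF Y = False IFF False = True
U XOR V = False XOR False = False
Y XOR (U XOR V) = False XOR False = False
(V IFF Y) XOR (Y XOR (U XOR V)) = True XOR False = True
V IFF ((V IFF Y) XOR (Y XOR (U XOR V))) = False IFF True = False
(W XOR (Z XOR V)) IFF (V IFF ((V IFF Y) XOR (Y XOR (U XOR V)))) = False IFF False = True
((W XOR (Z XOR V)) IFF (V IFF ((V IFF Y) XOR (Y XOR (U XOR V))))) OR W = True OR False = True
X IMPLIES (((W XOR (Z XOR V)) IFF (V IFF ((V IFF Y) XOR (Y XOR (U XOR V))))) OR W) = False IMPLIES True = True
U XOR W = False XOR False = False
X OR V = False OR False = False
(U XOR W) XOR (X OR V) = False XOR False = False
Z XOR ((U XOR W) XOR (X OR V)) = False XOR False = False
(X IMPLIES (((W XOR (Z XOR V)) IFF (V IFF ((V IFF Y) XOR (Y XOR (U XOR V))))) OR W)) IFF (Z XOR ((U XOR W) XOR (X OR V))) = True IFF False = False

False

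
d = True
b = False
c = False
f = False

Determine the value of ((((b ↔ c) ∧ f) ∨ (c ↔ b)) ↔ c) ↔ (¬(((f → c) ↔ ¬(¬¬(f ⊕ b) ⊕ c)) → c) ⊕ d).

b ↔ c = False ↔ False = True
(b ↔ c) ∧ f = True ∧ False = False
c ↔ b = False ↔ False = True
((b ↔ c) ∧ f) ∨ (c ↔ b) = False ∨ True = True
(((b ↔ c) ∧ f) ∨ (c ↔ b)) ↔ c = True ↔ False = False
f → c = False → False = True
f ⊕ b = False ⊕ False = False
¬(f ⊕ b) = ¬False = True
¬¬(f ⊕ b) = ¬True = False
¬¬(f ⊕ b) ⊕ c = False ⊕ False = False
¬(¬¬(f ⊕ b) ⊕ c) = ¬False = True
(f → c) ↔ ¬(¬¬(f ⊕ b) ⊕ c) = True ↔ True = True
((f → c) ↔ ¬(¬¬(f ⊕ b) ⊕ c)) → c = True → False = False
¬(((f → c) ↔ ¬(¬¬(f ⊕ b) ⊕ c)) → c) = ¬False = True
¬(((f → c) ↔ ¬(¬¬(f ⊕ b) ⊕ c)) → c) ⊕ d = True ⊕ True = False
((((b ↔ c) ∧ f) ∨ (c ↔ b)) ↔ c) ↔ (¬(((f → c) ↔ ¬(¬¬(f ⊕ b) ⊕ c)) → c) ⊕ d) = False ↔ False = True

True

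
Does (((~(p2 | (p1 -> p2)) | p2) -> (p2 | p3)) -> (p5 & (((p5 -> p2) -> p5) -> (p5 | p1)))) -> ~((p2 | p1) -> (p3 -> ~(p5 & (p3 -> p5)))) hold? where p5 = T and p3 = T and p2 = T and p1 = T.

T

Substituting p5=T, p3=T, p2=T, p1=T:
p1 -> p2 = T -> T = T
p2 | (p1 -> p2) = T | T = T
~(p2 | (p1 -> p2)) = ~T = F
~(p2 | (p1 -> p2)) | p2 = F | T = T
p2 | p3 = T | T = T
(~(p2 | (p1 -> p2)) | p2) -> (p2 | p3) = T -> T = T
p5 -> p2 = T -> T = T
(p5 -> p2) -> p5 = T -> T = T
p5 | p1 = T | T = T
((p5 -> p2) -> p5) -> (p5 | p1) = T -> T = T
p5 & (((p5 -> p2) -> p5) -> (p5 | p1)) = T & T = T
((~(p2 | (p1 -> p2)) | p2) -> (p2 | p3)) -> (p5 & (((p5 -> p2) -> p5) -> (p5 | p1))) = T -> T = T
p2 | p1 = T | T = T
p3 -> p5 = T -> T = T
p5 & (p3 -> p5) = T & T = T
~(p5 & (p3 -> p5)) = ~T = F
p3 -> ~(p5 & (p3 -> p5)) = T -> F = F
(p2 | p1) -> (p3 -> ~(p5 & (p3 -> p5))) = T -> F = F
~((p2 | p1) -> (p3 -> ~(p5 & (p3 -> p5)))) = ~F = T
(((~(p2 | (p1 -> p2)) | p2) -> (p2 | p3)) -> (p5 & (((p5 -> p2) -> p5) -> (p5 | p1)))) -> ~((p2 | p1) -> (p3 -> ~(p5 & (p3 -> p5)))) = T -> T = T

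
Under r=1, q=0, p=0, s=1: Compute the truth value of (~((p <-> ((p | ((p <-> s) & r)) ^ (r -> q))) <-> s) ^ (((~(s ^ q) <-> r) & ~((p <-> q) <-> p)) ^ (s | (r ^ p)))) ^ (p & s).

Substituting r=1, q=0, p=0, s=1:
p <-> s = 0 <-> 1 = 0
(p <-> s) & r = 0 & 1 = 0
p | ((p <-> s) & r) = 0 | 0 = 0
r -> q = 1 -> 0 = 0
(p | ((p <-> s) & r)) ^ (r -> q) = 0 ^ 0 = 0
p <-> ((p | ((p <-> s) & r)) ^ (r -> q)) = 0 <-> 0 = 1
(p <-> ((p | ((p <-> s) & r)) ^ (r -> q))) <-> s = 1 <-> 1 = 1
~((p <-> ((p | ((p <-> s) & r)) ^ (r -> q))) <-> s) = ~1 = 0
s ^ q = 1 ^ 0 = 1
~(s ^ q) = ~1 = 0
~(s ^ q) <-> r = 0 <-> 1 = 0
p <-> q = 0 <-> 0 = 1
(p <-> q) <-> p = 1 <-> 0 = 0
~((p <-> q) <-> p) = ~0 = 1
(~(s ^ q) <-> r) & ~((p <-> q) <-> p) = 0 & 1 = 0
r ^ p = 1 ^ 0 = 1
s | (r ^ p) = 1 | 1 = 1
((~(s ^ q) <-> r) & ~((p <-> q) <-> p)) ^ (s | (r ^ p)) = 0 ^ 1 = 1
~((p <-> ((p | ((p <-> s) & r)) ^ (r -> q))) <-> s) ^ (((~(s ^ q) <-> r) & ~((p <-> q) <-> p)) ^ (s | (r ^ p))) = 0 ^ 1 = 1
p & s = 0 & 1 = 0
(~((p <-> ((p | ((p <-> s) & r)) ^ (r -> q))) <-> s) ^ (((~(s ^ q) <-> r) & ~((p <-> q) <-> p)) ^ (s | (r ^ p)))) ^ (p & s) = 1 ^ 0 = 1

1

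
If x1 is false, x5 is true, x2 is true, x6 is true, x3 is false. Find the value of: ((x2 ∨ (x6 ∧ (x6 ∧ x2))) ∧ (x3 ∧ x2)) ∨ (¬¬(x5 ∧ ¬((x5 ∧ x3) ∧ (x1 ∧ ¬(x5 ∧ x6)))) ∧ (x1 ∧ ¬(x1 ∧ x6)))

x6 ∧ x2 = True ∧ True = True
x6 ∧ (x6 ∧ x2) = True ∧ True = True
x2 ∨ (x6 ∧ (x6 ∧ x2)) = True ∨ True = True
x3 ∧ x2 = False ∧ True = False
(x2 ∨ (x6 ∧ (x6 ∧ x2))) ∧ (x3 ∧ x2) = True ∧ False = False
x5 ∧ x3 = True ∧ False = False
x5 ∧ x6 = True ∧ True = True
¬(x5 ∧ x6) = ¬True = False
x1 ∧ ¬(x5 ∧ x6) = False ∧ False = False
(x5 ∧ x3) ∧ (x1 ∧ ¬(x5 ∧ x6)) = False ∧ False = False
¬((x5 ∧ x3) ∧ (x1 ∧ ¬(x5 ∧ x6))) = ¬False = True
x5 ∧ ¬((x5 ∧ x3) ∧ (x1 ∧ ¬(x5 ∧ x6))) = True ∧ True = True
¬(x5 ∧ ¬((x5 ∧ x3) ∧ (x1 ∧ ¬(x5 ∧ x6)))) = ¬True = False
¬¬(x5 ∧ ¬((x5 ∧ x3) ∧ (x1 ∧ ¬(x5 ∧ x6)))) = ¬False = True
x1 ∧ x6 = False ∧ True = False
¬(x1 ∧ x6) = ¬False = True
x1 ∧ ¬(x1 ∧ x6) = False ∧ True = False
¬¬(x5 ∧ ¬((x5 ∧ x3) ∧ (x1 ∧ ¬(x5 ∧ x6)))) ∧ (x1 ∧ ¬(x1 ∧ x6)) = True ∧ False = False
((x2 ∨ (x6 ∧ (x6 ∧ x2))) ∧ (x3 ∧ x2)) ∨ (¬¬(x5 ∧ ¬((x5 ∧ x3) ∧ (x1 ∧ ¬(x5 ∧ x6)))) ∧ (x1 ∧ ¬(x1 ∧ x6))) = False ∨ False = False

False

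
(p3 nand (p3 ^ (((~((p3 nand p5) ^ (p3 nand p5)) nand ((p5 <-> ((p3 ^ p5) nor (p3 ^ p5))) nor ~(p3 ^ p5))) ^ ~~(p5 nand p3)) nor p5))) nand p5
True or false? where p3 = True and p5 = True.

Substituting p3=True, p5=True:
p3 nand p5 = True nand True = False
p3 nand p5 = True nand True = False
(p3 nand p5) ^ (p3 nand p5) = False ^ False = False
~((p3 nand p5) ^ (p3 nand p5)) = ~False = True
p3 ^ p5 = True ^ True = False
p3 ^ p5 = True ^ True = False
(p3 ^ p5) nor (p3 ^ p5) = False nor False = True
p5 <-> ((p3 ^ p5) nor (p3 ^ p5)) = True <-> True = True
p3 ^ p5 = True ^ True = False
~(p3 ^ p5) = ~False = True
(p5 <-> ((p3 ^ p5) nor (p3 ^ p5))) nor ~(p3 ^ p5) = True nor True = False
~((p3 nand p5) ^ (p3 nand p5)) nand ((p5 <-> ((p3 ^ p5) nor (p3 ^ p5))) nor ~(p3 ^ p5)) = True nand False = True
p5 nand p3 = True nand True = False
~(p5 nand p3) = ~False = True
~~(p5 nand p3) = ~True = False
(~((p3 nand p5) ^ (p3 nand p5)) nand ((p5 <-> ((p3 ^ p5) nor (p3 ^ p5))) nor ~(p3 ^ p5))) ^ ~~(p5 nand p3) = True ^ False = True
((~((p3 nand p5) ^ (p3 nand p5)) nand ((p5 <-> ((p3 ^ p5) nor (p3 ^ p5))) nor ~(p3 ^ p5))) ^ ~~(p5 nand p3)) nor p5 = True nor True = False
p3 ^ (((~((p3 nand p5) ^ (p3 nand p5)) nand ((p5 <-> ((p3 ^ p5) nor (p3 ^ p5))) nor ~(p3 ^ p5))) ^ ~~(p5 nand p3)) nor p5) = True ^ False = True
p3 nand (p3 ^ (((~((p3 nand p5) ^ (p3 nand p5)) nand ((p5 <-> ((p3 ^ p5) nor (p3 ^ p5))) nor ~(p3 ^ p5))) ^ ~~(p5 nand p3)) nor p5)) = True nand True = False
(p3 nand (p3 ^ (((~((p3 nand p5) ^ (p3 nand p5)) nand ((p5 <-> ((p3 ^ p5) nor (p3 ^ p5))) nor ~(p3 ^ p5))) ^ ~~(p5 nand p3)) nor p5))) nand p5 = False nand True = True

True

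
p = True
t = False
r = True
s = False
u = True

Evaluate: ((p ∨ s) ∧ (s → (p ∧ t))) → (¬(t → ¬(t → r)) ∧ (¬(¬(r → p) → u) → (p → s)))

False

Substituting p=True, t=False, r=True, s=False, u=True:
p ∨ s = True ∨ False = True
p ∧ t = True ∧ False = False
s → (p ∧ t) = False → False = True
(p ∨ s) ∧ (s → (p ∧ t)) = True ∧ True = True
t → r = False → True = True
¬(t → r) = ¬True = False
t → ¬(t → r) = False → False = True
¬(t → ¬(t → r)) = ¬True = False
r → p = True → True = True
¬(r → p) = ¬True = False
¬(r → p) → u = False → True = True
¬(¬(r → p) → u) = ¬True = False
p → s = True → False = False
¬(¬(r → p) → u) → (p → s) = False → False = True
¬(t → ¬(t → r)) ∧ (¬(¬(r → p) → u) → (p → s)) = False ∧ True = False
((p ∨ s) ∧ (s → (p ∧ t))) → (¬(t → ¬(t → r)) ∧ (¬(¬(r → p) → u) → (p → s))) = True → False = False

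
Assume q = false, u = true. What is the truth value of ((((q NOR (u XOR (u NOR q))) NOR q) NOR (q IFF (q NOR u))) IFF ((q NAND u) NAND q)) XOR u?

u NOR q = true NOR false = false
u XOR (u NOR q) = true XOR false = true
q NOR (u XOR (u NOR q)) = false NOR true = false
(q NOR (u XOR (u NOR q))) NOR q = false NOR false = true
q NOR u = false NOR true = false
q IFF (q NOR u) = false IFF false = true
((q NOR (u XOR (u NOR q))) NOR q) NOR (q IFF (q NOR u)) = true NOR true = false
q NAND u = false NAND true = true
(q NAND u) NAND q = true NAND false = true
(((q NOR (u XOR (u NOR q))) NOR q) NOR (q IFF (q NOR u))) IFF ((q NAND u) NAND q) = false IFF true = false
((((q NOR (u XOR (u NOR q))) NOR q) NOR (q IFF (q NOR u))) IFF ((q NAND u) NAND q)) XOR u = false XOR true = true

true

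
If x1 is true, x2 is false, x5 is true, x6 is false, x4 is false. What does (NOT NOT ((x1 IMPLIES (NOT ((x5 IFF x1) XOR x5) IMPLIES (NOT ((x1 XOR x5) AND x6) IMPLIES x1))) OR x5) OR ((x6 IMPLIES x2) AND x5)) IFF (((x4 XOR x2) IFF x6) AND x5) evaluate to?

true

Substituting x1=true, x2=false, x5=true, x6=false, x4=false:
x5 IFF x1 = true IFF true = true
(x5 IFF x1) XOR x5 = true XOR true = false
NOT ((x5 IFF x1) XOR x5) = NOT false = true
x1 XOR x5 = true XOR true = false
(x1 XOR x5) AND x6 = false AND false = false
NOT ((x1 XOR x5) AND x6) = NOT false = true
NOT ((x1 XOR x5) AND x6) IMPLIES x1 = true IMPLIES true = true
NOT ((x5 IFF x1) XOR x5) IMPLIES (NOT ((x1 XOR x5) AND x6) IMPLIES x1) = true IMPLIES true = true
x1 IMPLIES (NOT ((x5 IFF x1) XOR x5) IMPLIES (NOT ((x1 XOR x5) AND x6) IMPLIES x1)) = true IMPLIES true = true
(x1 IMPLIES (NOT ((x5 IFF x1) XOR x5) IMPLIES (NOT ((x1 XOR x5) AND x6) IMPLIES x1))) OR x5 = true OR true = true
NOT ((x1 IMPLIES (NOT ((x5 IFF x1) XOR x5) IMPLIES (NOT ((x1 XOR x5) AND x6) IMPLIES x1))) OR x5) = NOT true = false
NOT NOT ((x1 IMPLIES (NOT ((x5 IFF x1) XOR x5) IMPLIES (NOT ((x1 XOR x5) AND x6) IMPLIES x1))) OR x5) = NOT false = true
x6 IMPLIES x2 = false IMPLIES false = true
(x6 IMPLIES x2) AND x5 = true AND true = true
NOT NOT ((x1 IMPLIES (NOT ((x5 IFF x1) XOR x5) IMPLIES (NOT ((x1 XOR x5) AND x6) IMPLIES x1))) OR x5) OR ((x6 IMPLIES x2) AND x5) = true OR true = true
x4 XOR x2 = false XOR false = false
(x4 XOR x2) IFF x6 = false IFF false = true
((x4 XOR x2) IFF x6) AND x5 = true AND true = true
(NOT NOT ((x1 IMPLIES (NOT ((x5 IFF x1) XOR x5) IMPLIES (NOT ((x1 XOR x5) AND x6) IMPLIES x1))) OR x5) OR ((x6 IMPLIES x2) AND x5)) IFF (((x4 XOR x2) IFF x6) AND x5) = true IFF true = true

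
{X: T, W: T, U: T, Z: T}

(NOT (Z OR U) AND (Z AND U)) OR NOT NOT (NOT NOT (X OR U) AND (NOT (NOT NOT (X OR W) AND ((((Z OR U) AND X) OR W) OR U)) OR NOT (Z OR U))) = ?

F

Z OR U = T OR T = T
NOT (Z OR U) = NOT T = F
Z AND U = T AND T = T
NOT (Z OR U) AND (Z AND U) = F AND T = F
X OR U = T OR T = T
NOT (X OR U) = NOT T = F
NOT NOT (X OR U) = NOT F = T
X OR W = T OR T = T
NOT (X OR W) = NOT T = F
NOT NOT (X OR W) = NOT F = T
Z OR U = T OR T = T
(Z OR U) AND X = T AND T = T
((Z OR U) AND X) OR W = T OR T = T
(((Z OR U) AND X) OR W) OR U = T OR T = T
NOT NOT (X OR W) AND ((((Z OR U) AND X) OR W) OR U) = T AND T = T
NOT (NOT NOT (X OR W) AND ((((Z OR U) AND X) OR W) OR U)) = NOT T = F
Z OR U = T OR T = T
NOT (Z OR U) = NOT T = F
NOT (NOT NOT (X OR W) AND ((((Z OR U) AND X) OR W) OR U)) OR NOT (Z OR U) = F OR F = F
NOT NOT (X OR U) AND (NOT (NOT NOT (X OR W) AND ((((Z OR U) AND X) OR W) OR U)) OR NOT (Z OR U)) = T AND F = F
NOT (NOT NOT (X OR U) AND (NOT (NOT NOT (X OR W) AND ((((Z OR U) AND X) OR W) OR U)) OR NOT (Z OR U))) = NOT F = T
NOT NOT (NOT NOT (X OR U) AND (NOT (NOT NOT (X OR W) AND ((((Z OR U) AND X) OR W) OR U)) OR NOT (Z OR U))) = NOT T = F
(NOT (Z OR U) AND (Z AND U)) OR NOT NOT (NOT NOT (X OR U) AND (NOT (NOT NOT (X OR W) AND ((((Z OR U) AND X) OR W) OR U)) OR NOT (Z OR U))) = F OR F = F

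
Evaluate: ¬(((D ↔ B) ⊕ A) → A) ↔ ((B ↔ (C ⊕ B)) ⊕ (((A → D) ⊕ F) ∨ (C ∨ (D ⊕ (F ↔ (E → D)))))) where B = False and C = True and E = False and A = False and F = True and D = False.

Substituting B=False, C=True, E=False, A=False, F=True, D=False:
D ↔ B = False ↔ False = True
(D ↔ B) ⊕ A = True ⊕ False = True
((D ↔ B) ⊕ A) → A = True → False = False
¬(((D ↔ B) ⊕ A) → A) = ¬False = True
C ⊕ B = True ⊕ False = True
B ↔ (C ⊕ B) = False ↔ True = False
A → D = False → False = True
(A → D) ⊕ F = True ⊕ True = False
E → D = False → False = True
F ↔ (E → D) = True ↔ True = True
D ⊕ (F ↔ (E → D)) = False ⊕ True = True
C ∨ (D ⊕ (F ↔ (E → D))) = True ∨ True = True
((A → D) ⊕ F) ∨ (C ∨ (D ⊕ (F ↔ (E → D)))) = False ∨ True = True
(B ↔ (C ⊕ B)) ⊕ (((A → D) ⊕ F) ∨ (C ∨ (D ⊕ (F ↔ (E → D))))) = False ⊕ True = True
¬(((D ↔ B) ⊕ A) → A) ↔ ((B ↔ (C ⊕ B)) ⊕ (((A → D) ⊕ F) ∨ (C ∨ (D ⊕ (F ↔ (E → D)))))) = True ↔ True = True

True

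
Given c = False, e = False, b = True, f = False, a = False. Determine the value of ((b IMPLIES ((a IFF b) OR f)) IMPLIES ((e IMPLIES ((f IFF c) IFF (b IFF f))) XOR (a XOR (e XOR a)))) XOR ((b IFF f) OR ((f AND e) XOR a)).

True

a IFF b = False IFF True = False
(a IFF b) OR f = False OR False = False
b IMPLIES ((a IFF b) OR f) = True IMPLIES False = False
f IFF c = False IFF False = True
b IFF f = True IFF False = False
(f IFF c) IFF (b IFF f) = True IFF False = False
e IMPLIES ((f IFF c) IFF (b IFF f)) = False IMPLIES False = True
e XOR a = False XOR False = False
a XOR (e XOR a) = False XOR False = False
(e IMPLIES ((f IFF c) IFF (b IFF f))) XOR (a XOR (e XOR a)) = True XOR False = True
(b IMPLIES ((a IFF b) OR f)) IMPLIES ((e IMPLIES ((f IFF c) IFF (b IFF f))) XOR (a XOR (e XOR a))) = False IMPLIES True = True
b IFF f = True IFF False = False
f AND e = False AND False = False
(f AND e) XOR a = False XOR False = False
(b IFF f) OR ((f AND e) XOR a) = False OR False = False
((b IMPLIES ((a IFF b) OR f)) IMPLIES ((e IMPLIES ((f IFF c) IFF (b IFF f))) XOR (a XOR (e XOR a)))) XOR ((b IFF f) OR ((f AND e) XOR a)) = True XOR False = True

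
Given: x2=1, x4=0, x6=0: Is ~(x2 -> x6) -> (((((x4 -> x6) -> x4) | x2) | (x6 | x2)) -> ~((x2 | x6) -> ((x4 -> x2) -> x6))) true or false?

Substituting x2=1, x4=0, x6=0:
x2 -> x6 = 1 -> 0 = 0
~(x2 -> x6) = ~0 = 1
x4 -> x6 = 0 -> 0 = 1
(x4 -> x6) -> x4 = 1 -> 0 = 0
((x4 -> x6) -> x4) | x2 = 0 | 1 = 1
x6 | x2 = 0 | 1 = 1
(((x4 -> x6) -> x4) | x2) | (x6 | x2) = 1 | 1 = 1
x2 | x6 = 1 | 0 = 1
x4 -> x2 = 0 -> 1 = 1
(x4 -> x2) -> x6 = 1 -> 0 = 0
(x2 | x6) -> ((x4 -> x2) -> x6) = 1 -> 0 = 0
~((x2 | x6) -> ((x4 -> x2) -> x6)) = ~0 = 1
((((x4 -> x6) -> x4) | x2) | (x6 | x2)) -> ~((x2 | x6) -> ((x4 -> x2) -> x6)) = 1 -> 1 = 1
~(x2 -> x6) -> (((((x4 -> x6) -> x4) | x2) | (x6 | x2)) -> ~((x2 | x6) -> ((x4 -> x2) -> x6))) = 1 -> 1 = 1

1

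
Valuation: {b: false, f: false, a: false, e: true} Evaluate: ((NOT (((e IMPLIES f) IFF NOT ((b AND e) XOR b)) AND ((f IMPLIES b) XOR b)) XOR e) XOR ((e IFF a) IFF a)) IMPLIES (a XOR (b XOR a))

Substituting b=false, f=false, a=false, e=true:
e IMPLIES f = true IMPLIES false = false
b AND e = false AND true = false
(b AND e) XOR b = false XOR false = false
NOT ((b AND e) XOR b) = NOT false = true
(e IMPLIES f) IFF NOT ((b AND e) XOR b) = false IFF true = false
f IMPLIES b = false IMPLIES false = true
(f IMPLIES b) XOR b = true XOR false = true
((e IMPLIES f) IFF NOT ((b AND e) XOR b)) AND ((f IMPLIES b) XOR b) = false AND true = false
NOT (((e IMPLIES f) IFF NOT ((b AND e) XOR b)) AND ((f IMPLIES b) XOR b)) = NOT false = true
NOT (((e IMPLIES f) IFF NOT ((b AND e) XOR b)) AND ((f IMPLIES b) XOR b)) XOR e = true XOR true = false
e IFF a = true IFF false = false
(e IFF a) IFF a = false IFF false = true
(NOT (((e IMPLIES f) IFF NOT ((b AND e) XOR b)) AND ((f IMPLIES b) XOR b)) XOR e) XOR ((e IFF a) IFF a) = false XOR true = true
b XOR a = false XOR false = false
a XOR (b XOR a) = false XOR false = false
((NOT (((e IMPLIES f) IFF NOT ((b AND e) XOR b)) AND ((f IMPLIES b) XOR b)) XOR e) XOR ((e IFF a) IFF a)) IMPLIES (a XOR (b XOR a)) = true IMPLIES false = false

false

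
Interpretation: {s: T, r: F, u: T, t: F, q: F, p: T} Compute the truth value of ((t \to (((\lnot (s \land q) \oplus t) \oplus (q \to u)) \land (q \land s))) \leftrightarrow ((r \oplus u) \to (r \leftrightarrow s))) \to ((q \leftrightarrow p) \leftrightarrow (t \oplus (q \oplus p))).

T

Substituting s=T, r=F, u=T, t=F, q=F, p=T:
s \land q = T \land F = F
\lnot (s \land q) = \lnot F = T
\lnot (s \land q) \oplus t = T \oplus F = T
q \to u = F \to T = T
(\lnot (s \land q) \oplus t) \oplus (q \to u) = T \oplus T = F
q \land s = F \land T = F
((\lnot (s \land q) \oplus t) \oplus (q \to u)) \land (q \land s) = F \land F = F
t \to (((\lnot (s \land q) \oplus t) \oplus (q \to u)) \land (q \land s)) = F \to F = T
r \oplus u = F \oplus T = T
r \leftrightarrow s = F \leftrightarrow T = F
(r \oplus u) \to (r \leftrightarrow s) = T \to F = F
(t \to (((\lnot (s \land q) \oplus t) \oplus (q \to u)) \land (q \land s))) \leftrightarrow ((r \oplus u) \to (r \leftrightarrow s)) = T \leftrightarrow F = F
q \leftrightarrow p = F \leftrightarrow T = F
q \oplus p = F \oplus T = T
t \oplus (q \oplus p) = F \oplus T = T
(q \leftrightarrow p) \leftrightarrow (t \oplus (q \oplus p)) = F \leftrightarrow T = F
((t \to (((\lnot (s \land q) \oplus t) \oplus (q \to u)) \land (q \land s))) \leftrightarrow ((r \oplus u) \to (r \leftrightarrow s))) \to ((q \leftrightarrow p) \leftrightarrow (t \oplus (q \oplus p))) = F \to F = T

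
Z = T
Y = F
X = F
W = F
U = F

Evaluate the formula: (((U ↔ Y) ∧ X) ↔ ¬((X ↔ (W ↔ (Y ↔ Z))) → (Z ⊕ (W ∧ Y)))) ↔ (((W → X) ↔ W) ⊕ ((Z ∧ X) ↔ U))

T

Substituting Z=T, Y=F, X=F, W=F, U=F:
U ↔ Y = F ↔ F = T
(U ↔ Y) ∧ X = T ∧ F = F
Y ↔ Z = F ↔ T = F
W ↔ (Y ↔ Z) = F ↔ F = T
X ↔ (W ↔ (Y ↔ Z)) = F ↔ T = F
W ∧ Y = F ∧ F = F
Z ⊕ (W ∧ Y) = T ⊕ F = T
(X ↔ (W ↔ (Y ↔ Z))) → (Z ⊕ (W ∧ Y)) = F → T = T
¬((X ↔ (W ↔ (Y ↔ Z))) → (Z ⊕ (W ∧ Y))) = ¬T = F
((U ↔ Y) ∧ X) ↔ ¬((X ↔ (W ↔ (Y ↔ Z))) → (Z ⊕ (W ∧ Y))) = F ↔ F = T
W → X = F → F = T
(W → X) ↔ W = T ↔ F = F
Z ∧ X = T ∧ F = F
(Z ∧ X) ↔ U = F ↔ F = T
((W → X) ↔ W) ⊕ ((Z ∧ X) ↔ U) = F ⊕ T = T
(((U ↔ Y) ∧ X) ↔ ¬((X ↔ (W ↔ (Y ↔ Z))) → (Z ⊕ (W ∧ Y)))) ↔ (((W → X) ↔ W) ⊕ ((Z ∧ X) ↔ U)) = T ↔ T = T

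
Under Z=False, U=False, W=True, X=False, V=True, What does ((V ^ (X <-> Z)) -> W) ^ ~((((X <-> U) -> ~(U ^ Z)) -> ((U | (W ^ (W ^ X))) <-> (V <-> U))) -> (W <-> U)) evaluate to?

False

X <-> Z = False <-> False = True
V ^ (X <-> Z) = True ^ True = False
(V ^ (X <-> Z)) -> W = False -> True = True
X <-> U = False <-> False = True
U ^ Z = False ^ False = False
~(U ^ Z) = ~False = True
(X <-> U) -> ~(U ^ Z) = True -> True = True
W ^ X = True ^ False = True
W ^ (W ^ X) = True ^ True = False
U | (W ^ (W ^ X)) = False | False = False
V <-> U = True <-> False = False
(U | (W ^ (W ^ X))) <-> (V <-> U) = False <-> False = True
((X <-> U) -> ~(U ^ Z)) -> ((U | (W ^ (W ^ X))) <-> (V <-> U)) = True -> True = True
W <-> U = True <-> False = False
(((X <-> U) -> ~(U ^ Z)) -> ((U | (W ^ (W ^ X))) <-> (V <-> U))) -> (W <-> U) = True -> False = False
~((((X <-> U) -> ~(U ^ Z)) -> ((U | (W ^ (W ^ X))) <-> (V <-> U))) -> (W <-> U)) = ~False = True
((V ^ (X <-> Z)) -> W) ^ ~((((X <-> U) -> ~(U ^ Z)) -> ((U | (W ^ (W ^ X))) <-> (V <-> U))) -> (W <-> U)) = True ^ True = False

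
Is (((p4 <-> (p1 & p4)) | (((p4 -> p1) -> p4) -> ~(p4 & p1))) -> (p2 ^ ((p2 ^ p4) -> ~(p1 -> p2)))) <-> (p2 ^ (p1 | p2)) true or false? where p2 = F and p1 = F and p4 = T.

Substituting p2=F, p1=F, p4=T:
p1 & p4 = F & T = F
p4 <-> (p1 & p4) = T <-> F = F
p4 -> p1 = T -> F = F
(p4 -> p1) -> p4 = F -> T = T
p4 & p1 = T & F = F
~(p4 & p1) = ~F = T
((p4 -> p1) -> p4) -> ~(p4 & p1) = T -> T = T
(p4 <-> (p1 & p4)) | (((p4 -> p1) -> p4) -> ~(p4 & p1)) = F | T = T
p2 ^ p4 = F ^ T = T
p1 -> p2 = F -> F = T
~(p1 -> p2) = ~T = F
(p2 ^ p4) -> ~(p1 -> p2) = T -> F = F
p2 ^ ((p2 ^ p4) -> ~(p1 -> p2)) = F ^ F = F
((p4 <-> (p1 & p4)) | (((p4 -> p1) -> p4) -> ~(p4 & p1))) -> (p2 ^ ((p2 ^ p4) -> ~(p1 -> p2))) = T -> F = F
p1 | p2 = F | F = F
p2 ^ (p1 | p2) = F ^ F = F
(((p4 <-> (p1 & p4)) | (((p4 -> p1) -> p4) -> ~(p4 & p1))) -> (p2 ^ ((p2 ^ p4) -> ~(p1 -> p2)))) <-> (p2 ^ (p1 | p2)) = F <-> F = T

T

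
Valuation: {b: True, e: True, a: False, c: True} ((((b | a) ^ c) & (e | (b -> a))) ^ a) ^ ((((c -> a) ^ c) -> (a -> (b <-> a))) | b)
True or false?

True

Substituting b=True, e=True, a=False, c=True:
b | a = True | False = True
(b | a) ^ c = True ^ True = False
b -> a = True -> False = False
e | (b -> a) = True | False = True
((b | a) ^ c) & (e | (b -> a)) = False & True = False
(((b | a) ^ c) & (e | (b -> a))) ^ a = False ^ False = False
c -> a = True -> False = False
(c -> a) ^ c = False ^ True = True
b <-> a = True <-> False = False
a -> (b <-> a) = False -> False = True
((c -> a) ^ c) -> (a -> (b <-> a)) = True -> True = True
(((c -> a) ^ c) -> (a -> (b <-> a))) | b = True | True = True
((((b | a) ^ c) & (e | (b -> a))) ^ a) ^ ((((c -> a) ^ c) -> (a -> (b <-> a))) | b) = False ^ True = True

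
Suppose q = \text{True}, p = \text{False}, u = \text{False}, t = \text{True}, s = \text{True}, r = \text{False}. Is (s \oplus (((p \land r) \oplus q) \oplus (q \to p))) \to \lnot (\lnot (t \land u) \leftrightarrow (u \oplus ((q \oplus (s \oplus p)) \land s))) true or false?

\text{True}

p \land r = \text{False} \land \text{False} = \text{False}
(p \land r) \oplus q = \text{False} \oplus \text{True} = \text{True}
q \to p = \text{True} \to \text{False} = \text{False}
((p \land r) \oplus q) \oplus (q \to p) = \text{True} \oplus \text{False} = \text{True}
s \oplus (((p \land r) \oplus q) \oplus (q \to p)) = \text{True} \oplus \text{True} = \text{False}
t \land u = \text{True} \land \text{False} = \text{False}
\lnot (t \land u) = \lnot \text{False} = \text{True}
s \oplus p = \text{True} \oplus \text{False} = \text{True}
q \oplus (s \oplus p) = \text{True} \oplus \text{True} = \text{False}
(q \oplus (s \oplus p)) \land s = \text{False} \land \text{True} = \text{False}
u \oplus ((q \oplus (s \oplus p)) \land s) = \text{False} \oplus \text{False} = \text{False}
\lnot (t \land u) \leftrightarrow (u \oplus ((q \oplus (s \oplus p)) \land s)) = \text{True} \leftrightarrow \text{False} = \text{False}
\lnot (\lnot (t \land u) \leftrightarrow (u \oplus ((q \oplus (s \oplus p)) \land s))) = \lnot \text{False} = \text{True}
(s \oplus (((p \land r) \oplus q) \oplus (q \to p))) \to \lnot (\lnot (t \land u) \leftrightarrow (u \oplus ((q \oplus (s \oplus p)) \land s))) = \text{False} \to \text{True} = \text{True}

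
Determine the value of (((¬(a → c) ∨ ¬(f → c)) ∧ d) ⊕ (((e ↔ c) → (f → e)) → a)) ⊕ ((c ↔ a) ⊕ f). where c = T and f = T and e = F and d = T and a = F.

Substituting c=T, f=T, e=F, d=T, a=F:
a → c = F → T = T
¬(a → c) = ¬T = F
f → c = T → T = T
¬(f → c) = ¬T = F
¬(a → c) ∨ ¬(f → c) = F ∨ F = F
(¬(a → c) ∨ ¬(f → c)) ∧ d = F ∧ T = F
e ↔ c = F ↔ T = F
f → e = T → F = F
(e ↔ c) → (f → e) = F → F = T
((e ↔ c) → (f → e)) → a = T → F = F
((¬(a → c) ∨ ¬(f → c)) ∧ d) ⊕ (((e ↔ c) → (f → e)) → a) = F ⊕ F = F
c ↔ a = T ↔ F = F
(c ↔ a) ⊕ f = F ⊕ T = T
(((¬(a → c) ∨ ¬(f → c)) ∧ d) ⊕ (((e ↔ c) → (f → e)) → a)) ⊕ ((c ↔ a) ⊕ f) = F ⊕ T = T

T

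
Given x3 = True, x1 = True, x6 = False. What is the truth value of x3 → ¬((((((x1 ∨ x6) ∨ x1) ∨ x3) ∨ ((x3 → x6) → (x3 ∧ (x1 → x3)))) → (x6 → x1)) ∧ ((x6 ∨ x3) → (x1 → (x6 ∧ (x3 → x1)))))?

True

x1 ∨ x6 = True ∨ False = True
(x1 ∨ x6) ∨ x1 = True ∨ True = True
((x1 ∨ x6) ∨ x1) ∨ x3 = True ∨ True = True
x3 → x6 = True → False = False
x1 → x3 = True → True = True
x3 ∧ (x1 → x3) = True ∧ True = True
(x3 → x6) → (x3 ∧ (x1 → x3)) = False → True = True
(((x1 ∨ x6) ∨ x1) ∨ x3) ∨ ((x3 → x6) → (x3 ∧ (x1 → x3))) = True ∨ True = True
x6 → x1 = False → True = True
((((x1 ∨ x6) ∨ x1) ∨ x3) ∨ ((x3 → x6) → (x3 ∧ (x1 → x3)))) → (x6 → x1) = True → True = True
x6 ∨ x3 = False ∨ True = True
x3 → x1 = True → True = True
x6 ∧ (x3 → x1) = False ∧ True = False
x1 → (x6 ∧ (x3 → x1)) = True → False = False
(x6 ∨ x3) → (x1 → (x6 ∧ (x3 → x1))) = True → False = False
(((((x1 ∨ x6) ∨ x1) ∨ x3) ∨ ((x3 → x6) → (x3 ∧ (x1 → x3)))) → (x6 → x1)) ∧ ((x6 ∨ x3) → (x1 → (x6 ∧ (x3 → x1)))) = True ∧ False = False
¬((((((x1 ∨ x6) ∨ x1) ∨ x3) ∨ ((x3 → x6) → (x3 ∧ (x1 → x3)))) → (x6 → x1)) ∧ ((x6 ∨ x3) → (x1 → (x6 ∧ (x3 → x1))))) = ¬False = True
x3 → ¬((((((x1 ∨ x6) ∨ x1) ∨ x3) ∨ ((x3 → x6) → (x3 ∧ (x1 → x3)))) → (x6 → x1)) ∧ ((x6 ∨ x3) → (x1 → (x6 ∧ (x3 → x1))))) = True → True = True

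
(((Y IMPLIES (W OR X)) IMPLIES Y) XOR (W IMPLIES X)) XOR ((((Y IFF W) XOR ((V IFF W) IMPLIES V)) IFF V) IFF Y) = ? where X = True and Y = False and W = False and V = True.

False

Substituting X=True, Y=False, W=False, V=True:
W OR X = False OR True = True
Y IMPLIES (W OR X) = False IMPLIES True = True
(Y IMPLIES (W OR X)) IMPLIES Y = True IMPLIES False = False
W IMPLIES X = False IMPLIES True = True
((Y IMPLIES (W OR X)) IMPLIES Y) XOR (W IMPLIES X) = False XOR True = True
Y IFF W = False IFF False = True
V IFF W = True IFF False = False
(V IFF W) IMPLIES V = False IMPLIES True = True
(Y IFF W) XOR ((V IFF W) IMPLIES V) = True XOR True = False
((Y IFF W) XOR ((V IFF W) IMPLIES V)) IFF V = False IFF True = False
(((Y IFF W) XOR ((V IFF W) IMPLIES V)) IFF V) IFF Y = False IFF False = True
(((Y IMPLIES (W OR X)) IMPLIES Y) XOR (W IMPLIES X)) XOR ((((Y IFF W) XOR ((V IFF W) IMPLIES V)) IFF V) IFF Y) = True XOR True = False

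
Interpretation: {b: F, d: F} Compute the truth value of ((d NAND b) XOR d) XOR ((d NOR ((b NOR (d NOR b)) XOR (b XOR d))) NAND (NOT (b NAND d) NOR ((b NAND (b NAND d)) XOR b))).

F

d NAND b = F NAND F = T
(d NAND b) XOR d = T XOR F = T
d NOR b = F NOR F = T
b NOR (d NOR b) = F NOR T = F
b XOR d = F XOR F = F
(b NOR (d NOR b)) XOR (b XOR d) = F XOR F = F
d NOR ((b NOR (d NOR b)) XOR (b XOR d)) = F NOR F = T
b NAND d = F NAND F = T
NOT (b NAND d) = NOT T = F
b NAND d = F NAND F = T
b NAND (b NAND d) = F NAND T = T
(b NAND (b NAND d)) XOR b = T XOR F = T
NOT (b NAND d) NOR ((b NAND (b NAND d)) XOR b) = F NOR T = F
(d NOR ((b NOR (d NOR b)) XOR (b XOR d))) NAND (NOT (b NAND d) NOR ((b NAND (b NAND d)) XOR b)) = T NAND F = T
((d NAND b) XOR d) XOR ((d NOR ((b NOR (d NOR b)) XOR (b XOR d))) NAND (NOT (b NAND d) NOR ((b NAND (b NAND d)) XOR b))) = T XOR T = F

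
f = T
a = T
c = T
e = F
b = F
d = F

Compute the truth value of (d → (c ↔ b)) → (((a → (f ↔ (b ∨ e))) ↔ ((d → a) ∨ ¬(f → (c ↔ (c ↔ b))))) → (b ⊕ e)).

T

c ↔ b = T ↔ F = F
d → (c ↔ b) = F → F = T
b ∨ e = F ∨ F = F
f ↔ (b ∨ e) = T ↔ F = F
a → (f ↔ (b ∨ e)) = T → F = F
d → a = F → T = T
c ↔ b = T ↔ F = F
c ↔ (c ↔ b) = T ↔ F = F
f → (c ↔ (c ↔ b)) = T → F = F
¬(f → (c ↔ (c ↔ b))) = ¬F = T
(d → a) ∨ ¬(f → (c ↔ (c ↔ b))) = T ∨ T = T
(a → (f ↔ (b ∨ e))) ↔ ((d → a) ∨ ¬(f → (c ↔ (c ↔ b)))) = F ↔ T = F
b ⊕ e = F ⊕ F = F
((a → (f ↔ (b ∨ e))) ↔ ((d → a) ∨ ¬(f → (c ↔ (c ↔ b))))) → (b ⊕ e) = F → F = T
(d → (c ↔ b)) → (((a → (f ↔ (b ∨ e))) ↔ ((d → a) ∨ ¬(f → (c ↔ (c ↔ b))))) → (b ⊕ e)) = T → T = T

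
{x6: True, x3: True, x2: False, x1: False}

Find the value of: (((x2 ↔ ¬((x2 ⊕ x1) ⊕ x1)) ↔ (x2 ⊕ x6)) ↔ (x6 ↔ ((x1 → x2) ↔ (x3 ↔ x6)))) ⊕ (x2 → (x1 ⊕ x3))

x2 ⊕ x1 = False ⊕ False = False
(x2 ⊕ x1) ⊕ x1 = False ⊕ False = False
¬((x2 ⊕ x1) ⊕ x1) = ¬False = True
x2 ↔ ¬((x2 ⊕ x1) ⊕ x1) = False ↔ True = False
x2 ⊕ x6 = False ⊕ True = True
(x2 ↔ ¬((x2 ⊕ x1) ⊕ x1)) ↔ (x2 ⊕ x6) = False ↔ True = False
x1 → x2 = False → False = True
x3 ↔ x6 = True ↔ True = True
(x1 → x2) ↔ (x3 ↔ x6) = True ↔ True = True
x6 ↔ ((x1 → x2) ↔ (x3 ↔ x6)) = True ↔ True = True
((x2 ↔ ¬((x2 ⊕ x1) ⊕ x1)) ↔ (x2 ⊕ x6)) ↔ (x6 ↔ ((x1 → x2) ↔ (x3 ↔ x6))) = False ↔ True = False
x1 ⊕ x3 = False ⊕ True = True
x2 → (x1 ⊕ x3) = False → True = True
(((x2 ↔ ¬((x2 ⊕ x1) ⊕ x1)) ↔ (x2 ⊕ x6)) ↔ (x6 ↔ ((x1 → x2) ↔ (x3 ↔ x6)))) ⊕ (x2 → (x1 ⊕ x3)) = False ⊕ True = True

True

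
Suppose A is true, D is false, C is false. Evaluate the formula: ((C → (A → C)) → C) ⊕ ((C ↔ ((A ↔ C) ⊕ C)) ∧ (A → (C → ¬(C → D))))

A → C = True → False = False
C → (A → C) = False → False = True
(C → (A → C)) → C = True → False = False
A ↔ C = True ↔ False = False
(A ↔ C) ⊕ C = False ⊕ False = False
C ↔ ((A ↔ C) ⊕ C) = False ↔ False = True
C → D = False → False = True
¬(C → D) = ¬True = False
C → ¬(C → D) = False → False = True
A → (C → ¬(C → D)) = True → True = True
(C ↔ ((A ↔ C) ⊕ C)) ∧ (A → (C → ¬(C → D))) = True ∧ True = True
((C → (A → C)) → C) ⊕ ((C ↔ ((A ↔ C) ⊕ C)) ∧ (A → (C → ¬(C → D)))) = False ⊕ True = True

True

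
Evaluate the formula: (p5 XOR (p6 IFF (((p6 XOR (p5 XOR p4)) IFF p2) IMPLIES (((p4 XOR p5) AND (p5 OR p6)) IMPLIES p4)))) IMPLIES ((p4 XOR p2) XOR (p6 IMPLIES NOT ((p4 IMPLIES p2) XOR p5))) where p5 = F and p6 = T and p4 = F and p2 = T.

T

p5 XOR p4 = F XOR F = F
p6 XOR (p5 XOR p4) = T XOR F = T
(p6 XOR (p5 XOR p4)) IFF p2 = T IFF T = T
p4 XOR p5 = F XOR F = F
p5 OR p6 = F OR T = T
(p4 XOR p5) AND (p5 OR p6) = F AND T = F
((p4 XOR p5) AND (p5 OR p6)) IMPLIES p4 = F IMPLIES F = T
((p6 XOR (p5 XOR p4)) IFF p2) IMPLIES (((p4 XOR p5) AND (p5 OR p6)) IMPLIES p4) = T IMPLIES T = T
p6 IFF (((p6 XOR (p5 XOR p4)) IFF p2) IMPLIES (((p4 XOR p5) AND (p5 OR p6)) IMPLIES p4)) = T IFF T = T
p5 XOR (p6 IFF (((p6 XOR (p5 XOR p4)) IFF p2) IMPLIES (((p4 XOR p5) AND (p5 OR p6)) IMPLIES p4))) = F XOR T = T
p4 XOR p2 = F XOR T = T
p4 IMPLIES p2 = F IMPLIES T = T
(p4 IMPLIES p2) XOR p5 = T XOR F = T
NOT ((p4 IMPLIES p2) XOR p5) = NOT T = F
p6 IMPLIES NOT ((p4 IMPLIES p2) XOR p5) = T IMPLIES F = F
(p4 XOR p2) XOR (p6 IMPLIES NOT ((p4 IMPLIES p2) XOR p5)) = T XOR F = T
(p5 XOR (p6 IFF (((p6 XOR (p5 XOR p4)) IFF p2) IMPLIES (((p4 XOR p5) AND (p5 OR p6)) IMPLIES p4)))) IMPLIES ((p4 XOR p2) XOR (p6 IMPLIES NOT ((p4 IMPLIES p2) XOR p5))) = T IMPLIES T = T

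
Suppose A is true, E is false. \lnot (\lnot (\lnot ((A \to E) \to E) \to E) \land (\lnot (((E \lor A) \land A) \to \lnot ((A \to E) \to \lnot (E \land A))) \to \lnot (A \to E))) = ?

\text{True}

Substituting A=\text{True}, E=\text{False}:
A \to E = \text{True} \to \text{False} = \text{False}
(A \to E) \to E = \text{False} \to \text{False} = \text{True}
\lnot ((A \to E) \to E) = \lnot \text{True} = \text{False}
\lnot ((A \to E) \to E) \to E = \text{False} \to \text{False} = \text{True}
\lnot (\lnot ((A \to E) \to E) \to E) = \lnot \text{True} = \text{False}
E \lor A = \text{False} \lor \text{True} = \text{True}
(E \lor A) \land A = \text{True} \land \text{True} = \text{True}
A \to E = \text{True} \to \text{False} = \text{False}
E \land A = \text{False} \land \text{True} = \text{False}
\lnot (E \land A) = \lnot \text{False} = \text{True}
(A \to E) \to \lnot (E \land A) = \text{False} \to \text{True} = \text{True}
\lnot ((A \to E) \to \lnot (E \land A)) = \lnot \text{True} = \text{False}
((E \lor A) \land A) \to \lnot ((A \to E) \to \lnot (E \land A)) = \text{True} \to \text{False} = \text{False}
\lnot (((E \lor A) \land A) \to \lnot ((A \to E) \to \lnot (E \land A))) = \lnot \text{False} = \text{True}
A \to E = \text{True} \to \text{False} = \text{False}
\lnot (A \to E) = \lnot \text{False} = \text{True}
\lnot (((E \lor A) \land A) \to \lnot ((A \to E) \to \lnot (E \land A))) \to \lnot (A \to E) = \text{True} \to \text{True} = \text{True}
\lnot (\lnot ((A \to E) \to E) \to E) \land (\lnot (((E \lor A) \land A) \to \lnot ((A \to E) \to \lnot (E \land A))) \to \lnot (A \to E)) = \text{False} \land \text{True} = \text{False}
\lnot (\lnot (\lnot ((A \to E) \to E) \to E) \land (\lnot (((E \lor A) \land A) \to \lnot ((A \to E) \to \lnot (E \land A))) \to \lnot (A \to E))) = \lnot \text{False} = \text{True}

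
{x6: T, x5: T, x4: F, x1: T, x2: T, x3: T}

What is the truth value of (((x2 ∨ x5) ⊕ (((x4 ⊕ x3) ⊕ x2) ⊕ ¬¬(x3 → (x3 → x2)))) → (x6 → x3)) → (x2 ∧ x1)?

T

x2 ∨ x5 = T ∨ T = T
x4 ⊕ x3 = F ⊕ T = T
(x4 ⊕ x3) ⊕ x2 = T ⊕ T = F
x3 → x2 = T → T = T
x3 → (x3 → x2) = T → T = T
¬(x3 → (x3 → x2)) = ¬T = F
¬¬(x3 → (x3 → x2)) = ¬F = T
((x4 ⊕ x3) ⊕ x2) ⊕ ¬¬(x3 → (x3 → x2)) = F ⊕ T = T
(x2 ∨ x5) ⊕ (((x4 ⊕ x3) ⊕ x2) ⊕ ¬¬(x3 → (x3 → x2))) = T ⊕ T = F
x6 → x3 = T → T = T
((x2 ∨ x5) ⊕ (((x4 ⊕ x3) ⊕ x2) ⊕ ¬¬(x3 → (x3 → x2)))) → (x6 → x3) = F → T = T
x2 ∧ x1 = T ∧ T = T
(((x2 ∨ x5) ⊕ (((x4 ⊕ x3) ⊕ x2) ⊕ ¬¬(x3 → (x3 → x2)))) → (x6 → x3)) → (x2 ∧ x1) = T → T = T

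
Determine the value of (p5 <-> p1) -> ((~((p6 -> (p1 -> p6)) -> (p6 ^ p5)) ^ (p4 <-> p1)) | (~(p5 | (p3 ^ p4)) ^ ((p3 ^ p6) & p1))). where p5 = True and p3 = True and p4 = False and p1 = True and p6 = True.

True

p5 <-> p1 = True <-> True = True
p1 -> p6 = True -> True = True
p6 -> (p1 -> p6) = True -> True = True
p6 ^ p5 = True ^ True = False
(p6 -> (p1 -> p6)) -> (p6 ^ p5) = True -> False = False
~((p6 -> (p1 -> p6)) -> (p6 ^ p5)) = ~False = True
p4 <-> p1 = False <-> True = False
~((p6 -> (p1 -> p6)) -> (p6 ^ p5)) ^ (p4 <-> p1) = True ^ False = True
p3 ^ p4 = True ^ False = True
p5 | (p3 ^ p4) = True | True = True
~(p5 | (p3 ^ p4)) = ~True = False
p3 ^ p6 = True ^ True = False
(p3 ^ p6) & p1 = False & True = False
~(p5 | (p3 ^ p4)) ^ ((p3 ^ p6) & p1) = False ^ False = False
(~((p6 -> (p1 -> p6)) -> (p6 ^ p5)) ^ (p4 <-> p1)) | (~(p5 | (p3 ^ p4)) ^ ((p3 ^ p6) & p1)) = True | False = True
(p5 <-> p1) -> ((~((p6 -> (p1 -> p6)) -> (p6 ^ p5)) ^ (p4 <-> p1)) | (~(p5 | (p3 ^ p4)) ^ ((p3 ^ p6) & p1))) = True -> True = True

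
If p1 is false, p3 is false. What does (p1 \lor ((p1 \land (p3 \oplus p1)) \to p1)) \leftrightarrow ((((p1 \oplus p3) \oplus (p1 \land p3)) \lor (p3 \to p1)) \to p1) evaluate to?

p3 \oplus p1 = F \oplus F = F
p1 \land (p3 \oplus p1) = F \land F = F
(p1 \land (p3 \oplus p1)) \to p1 = F \to F = T
p1 \lor ((p1 \land (p3 \oplus p1)) \to p1) = F \lor T = T
p1 \oplus p3 = F \oplus F = F
p1 \land p3 = F \land F = F
(p1 \oplus p3) \oplus (p1 \land p3) = F \oplus F = F
p3 \to p1 = F \to F = T
((p1 \oplus p3) \oplus (p1 \land p3)) \lor (p3 \to p1) = F \lor T = T
(((p1 \oplus p3) \oplus (p1 \land p3)) \lor (p3 \to p1)) \to p1 = T \to F = F
(p1 \lor ((p1 \land (p3 \oplus p1)) \to p1)) \leftrightarrow ((((p1 \oplus p3) \oplus (p1 \land p3)) \lor (p3 \to p1)) \to p1) = T \leftrightarrow F = F

F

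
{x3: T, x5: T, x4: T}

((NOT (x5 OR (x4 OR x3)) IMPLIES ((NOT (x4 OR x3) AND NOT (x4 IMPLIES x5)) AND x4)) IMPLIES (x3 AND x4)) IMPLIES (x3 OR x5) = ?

Substituting x3=T, x5=T, x4=T:
x4 OR x3 = T OR T = T
x5 OR (x4 OR x3) = T OR T = T
NOT (x5 OR (x4 OR x3)) = NOT T = F
x4 OR x3 = T OR T = T
NOT (x4 OR x3) = NOT T = F
x4 IMPLIES x5 = T IMPLIES T = T
NOT (x4 IMPLIES x5) = NOT T = F
NOT (x4 OR x3) AND NOT (x4 IMPLIES x5) = F AND F = F
(NOT (x4 OR x3) AND NOT (x4 IMPLIES x5)) AND x4 = F AND T = F
NOT (x5 OR (x4 OR x3)) IMPLIES ((NOT (x4 OR x3) AND NOT (x4 IMPLIES x5)) AND x4) = F IMPLIES F = T
x3 AND x4 = T AND T = T
(NOT (x5 OR (x4 OR x3)) IMPLIES ((NOT (x4 OR x3) AND NOT (x4 IMPLIES x5)) AND x4)) IMPLIES (x3 AND x4) = T IMPLIES T = T
x3 OR x5 = T OR T = T
((NOT (x5 OR (x4 OR x3)) IMPLIES ((NOT (x4 OR x3) AND NOT (x4 IMPLIES x5)) AND x4)) IMPLIES (x3 AND x4)) IMPLIES (x3 OR x5) = T IMPLIES T = T

T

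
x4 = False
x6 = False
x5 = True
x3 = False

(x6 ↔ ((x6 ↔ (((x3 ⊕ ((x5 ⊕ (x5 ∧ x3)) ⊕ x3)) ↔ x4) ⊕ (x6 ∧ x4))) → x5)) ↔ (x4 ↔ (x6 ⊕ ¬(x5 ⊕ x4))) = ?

Substituting x4=False, x6=False, x5=True, x3=False:
x5 ∧ x3 = True ∧ False = False
x5 ⊕ (x5 ∧ x3) = True ⊕ False = True
(x5 ⊕ (x5 ∧ x3)) ⊕ x3 = True ⊕ False = True
x3 ⊕ ((x5 ⊕ (x5 ∧ x3)) ⊕ x3) = False ⊕ True = True
(x3 ⊕ ((x5 ⊕ (x5 ∧ x3)) ⊕ x3)) ↔ x4 = True ↔ False = False
x6 ∧ x4 = False ∧ False = False
((x3 ⊕ ((x5 ⊕ (x5 ∧ x3)) ⊕ x3)) ↔ x4) ⊕ (x6 ∧ x4) = False ⊕ False = False
x6 ↔ (((x3 ⊕ ((x5 ⊕ (x5 ∧ x3)) ⊕ x3)) ↔ x4) ⊕ (x6 ∧ x4)) = False ↔ False = True
(x6 ↔ (((x3 ⊕ ((x5 ⊕ (x5 ∧ x3)) ⊕ x3)) ↔ x4) ⊕ (x6 ∧ x4))) → x5 = True → True = True
x6 ↔ ((x6 ↔ (((x3 ⊕ ((x5 ⊕ (x5 ∧ x3)) ⊕ x3)) ↔ x4) ⊕ (x6 ∧ x4))) → x5) = False ↔ True = False
x5 ⊕ x4 = True ⊕ False = True
¬(x5 ⊕ x4) = ¬True = False
x6 ⊕ ¬(x5 ⊕ x4) = False ⊕ False = False
x4 ↔ (x6 ⊕ ¬(x5 ⊕ x4)) = False ↔ False = True
(x6 ↔ ((x6 ↔ (((x3 ⊕ ((x5 ⊕ (x5 ∧ x3)) ⊕ x3)) ↔ x4) ⊕ (x6 ∧ x4))) → x5)) ↔ (x4 ↔ (x6 ⊕ ¬(x5 ⊕ x4))) = False ↔ True = False

False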